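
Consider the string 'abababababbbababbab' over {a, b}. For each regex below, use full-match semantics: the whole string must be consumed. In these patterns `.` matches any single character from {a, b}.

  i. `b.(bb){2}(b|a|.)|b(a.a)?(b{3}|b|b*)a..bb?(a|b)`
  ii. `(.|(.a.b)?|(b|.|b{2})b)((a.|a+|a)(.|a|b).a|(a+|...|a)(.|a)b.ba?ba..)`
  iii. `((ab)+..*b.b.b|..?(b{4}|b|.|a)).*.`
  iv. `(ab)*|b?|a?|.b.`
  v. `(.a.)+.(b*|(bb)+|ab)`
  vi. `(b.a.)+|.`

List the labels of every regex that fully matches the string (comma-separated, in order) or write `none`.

iii

i → no match — must start with 'b'
ii → no match
iii → match
iv → no match
v → no match
vi → no match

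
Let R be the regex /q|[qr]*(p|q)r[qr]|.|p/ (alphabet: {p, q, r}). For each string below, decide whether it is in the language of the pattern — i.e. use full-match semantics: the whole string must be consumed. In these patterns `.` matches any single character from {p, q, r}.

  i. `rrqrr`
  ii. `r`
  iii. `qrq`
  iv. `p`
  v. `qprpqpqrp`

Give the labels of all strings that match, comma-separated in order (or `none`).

i, ii, iii, iv

i. `rrqrr` → match
ii. `r` → match
iii. `qrq` → match
iv. `p` → match
v. `qprpqpqrp` → no match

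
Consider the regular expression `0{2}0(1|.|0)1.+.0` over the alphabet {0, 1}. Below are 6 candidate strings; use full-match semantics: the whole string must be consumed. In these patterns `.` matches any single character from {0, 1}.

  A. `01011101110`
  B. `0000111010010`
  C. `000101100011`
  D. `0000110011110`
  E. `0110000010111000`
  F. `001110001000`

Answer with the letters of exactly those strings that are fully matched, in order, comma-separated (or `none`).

B, D

A → no match
B → match
C → no match — must end with `0`
D → match
E → no match
F → no match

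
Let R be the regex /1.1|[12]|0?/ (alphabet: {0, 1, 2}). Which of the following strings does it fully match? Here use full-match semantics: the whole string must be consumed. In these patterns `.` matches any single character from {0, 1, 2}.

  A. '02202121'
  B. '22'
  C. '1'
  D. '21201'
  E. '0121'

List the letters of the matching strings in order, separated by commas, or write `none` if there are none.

A. '02202121' → no match
B. '22' → no match
C. '1' → match
D. '21201' → no match
E. '0121' → no match

C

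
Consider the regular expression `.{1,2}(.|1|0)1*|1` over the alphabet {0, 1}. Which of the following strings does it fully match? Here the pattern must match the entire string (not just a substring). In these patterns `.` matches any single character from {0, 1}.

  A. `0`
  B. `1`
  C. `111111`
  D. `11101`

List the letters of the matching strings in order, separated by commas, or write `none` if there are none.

B, C

A → no match
B → match
C → match
D → no match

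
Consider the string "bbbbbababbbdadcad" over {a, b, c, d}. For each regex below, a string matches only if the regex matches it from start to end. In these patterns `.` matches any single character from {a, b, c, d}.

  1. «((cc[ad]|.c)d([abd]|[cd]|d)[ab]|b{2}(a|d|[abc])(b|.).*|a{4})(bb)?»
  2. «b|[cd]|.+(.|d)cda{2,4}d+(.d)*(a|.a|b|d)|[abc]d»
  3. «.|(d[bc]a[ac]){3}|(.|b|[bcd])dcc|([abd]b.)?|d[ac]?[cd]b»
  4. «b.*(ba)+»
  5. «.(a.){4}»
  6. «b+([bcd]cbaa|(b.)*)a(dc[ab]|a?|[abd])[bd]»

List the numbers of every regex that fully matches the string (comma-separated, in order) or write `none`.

1 → match
2 → no match
3 → no match
4 → no match — must end with "ba"
5 → no match
6 → match

1, 6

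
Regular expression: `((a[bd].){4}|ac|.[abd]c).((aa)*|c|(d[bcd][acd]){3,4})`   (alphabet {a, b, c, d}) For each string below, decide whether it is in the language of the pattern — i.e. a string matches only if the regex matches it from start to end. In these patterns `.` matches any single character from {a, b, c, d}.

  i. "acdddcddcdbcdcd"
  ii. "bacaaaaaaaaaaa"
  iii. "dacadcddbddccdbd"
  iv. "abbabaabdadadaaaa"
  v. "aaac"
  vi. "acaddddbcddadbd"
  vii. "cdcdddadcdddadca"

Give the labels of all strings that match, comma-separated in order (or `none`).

i, ii, iii, iv, vi, vii

i → match
ii → match
iii → match
iv → match
v → no match
vi → match
vii → match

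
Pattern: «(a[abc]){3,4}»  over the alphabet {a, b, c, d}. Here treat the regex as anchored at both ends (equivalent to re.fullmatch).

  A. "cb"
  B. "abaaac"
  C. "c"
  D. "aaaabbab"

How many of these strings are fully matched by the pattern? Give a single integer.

A. "cb" → no match — must start with "a"
B. "abaaac" → match
C. "c" → no match — must start with "a"
D. "aaaabbab" → no match
Total matched: 1

1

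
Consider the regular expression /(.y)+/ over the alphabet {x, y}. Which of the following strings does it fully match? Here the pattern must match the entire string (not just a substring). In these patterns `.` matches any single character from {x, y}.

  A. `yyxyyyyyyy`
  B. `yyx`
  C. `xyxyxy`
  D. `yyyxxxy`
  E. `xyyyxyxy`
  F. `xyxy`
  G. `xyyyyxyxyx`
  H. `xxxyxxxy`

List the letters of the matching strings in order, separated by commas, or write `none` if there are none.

A, C, E, F

A → match
B → no match — must end with `y`
C → match
D → no match
E → match
F → match
G → no match — must end with `y`
H → no match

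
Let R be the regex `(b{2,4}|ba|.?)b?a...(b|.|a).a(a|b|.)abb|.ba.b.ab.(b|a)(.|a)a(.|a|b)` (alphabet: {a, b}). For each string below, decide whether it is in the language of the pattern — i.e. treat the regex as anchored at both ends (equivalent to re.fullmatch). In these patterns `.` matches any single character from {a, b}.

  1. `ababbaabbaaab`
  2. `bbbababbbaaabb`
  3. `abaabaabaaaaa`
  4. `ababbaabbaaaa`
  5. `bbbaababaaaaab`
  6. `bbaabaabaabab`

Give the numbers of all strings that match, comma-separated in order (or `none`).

1, 2, 3, 4, 6

1 → match
2 → match
3 → match
4 → match
5 → no match
6 → match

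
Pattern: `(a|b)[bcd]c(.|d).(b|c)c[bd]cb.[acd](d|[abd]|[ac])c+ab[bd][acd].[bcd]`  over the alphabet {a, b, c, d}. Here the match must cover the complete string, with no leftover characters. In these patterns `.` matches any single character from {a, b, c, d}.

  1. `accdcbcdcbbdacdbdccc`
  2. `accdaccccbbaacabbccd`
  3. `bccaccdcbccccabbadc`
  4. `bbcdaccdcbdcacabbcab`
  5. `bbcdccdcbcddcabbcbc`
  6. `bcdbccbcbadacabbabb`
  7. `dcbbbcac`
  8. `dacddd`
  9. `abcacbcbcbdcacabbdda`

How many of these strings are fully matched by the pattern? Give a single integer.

1

1 → no match
2 → no match
3 → no match
4 → match
5 → no match
6 → no match
7 → no match
8 → no match
9 → no match
Total matched: 1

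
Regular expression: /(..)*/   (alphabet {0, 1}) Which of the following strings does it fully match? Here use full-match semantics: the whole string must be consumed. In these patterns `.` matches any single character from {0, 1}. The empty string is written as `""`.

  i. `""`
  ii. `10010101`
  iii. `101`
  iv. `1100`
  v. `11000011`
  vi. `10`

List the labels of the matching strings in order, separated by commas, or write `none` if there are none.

i → match
ii → match
iii → no match
iv → match
v → match
vi → match

i, ii, iv, v, vi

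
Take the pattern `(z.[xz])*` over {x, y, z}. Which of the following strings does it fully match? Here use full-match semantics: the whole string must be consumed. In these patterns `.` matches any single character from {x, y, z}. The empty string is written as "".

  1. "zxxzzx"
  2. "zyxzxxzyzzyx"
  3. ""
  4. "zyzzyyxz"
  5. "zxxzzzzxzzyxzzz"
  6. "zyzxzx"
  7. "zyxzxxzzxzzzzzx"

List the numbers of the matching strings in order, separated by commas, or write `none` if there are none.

1 → match
2 → match
3 → match
4 → no match
5 → match
6 → no match
7 → match

1, 2, 3, 5, 7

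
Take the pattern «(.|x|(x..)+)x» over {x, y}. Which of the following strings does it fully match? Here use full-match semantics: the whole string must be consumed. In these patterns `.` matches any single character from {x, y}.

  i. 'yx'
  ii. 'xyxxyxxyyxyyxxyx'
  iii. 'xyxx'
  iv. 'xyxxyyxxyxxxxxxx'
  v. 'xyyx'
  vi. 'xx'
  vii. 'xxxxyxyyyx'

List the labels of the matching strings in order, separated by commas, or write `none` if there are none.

i, ii, iii, iv, v, vi

i → match
ii → match
iii → match
iv → match
v → match
vi → match
vii → no match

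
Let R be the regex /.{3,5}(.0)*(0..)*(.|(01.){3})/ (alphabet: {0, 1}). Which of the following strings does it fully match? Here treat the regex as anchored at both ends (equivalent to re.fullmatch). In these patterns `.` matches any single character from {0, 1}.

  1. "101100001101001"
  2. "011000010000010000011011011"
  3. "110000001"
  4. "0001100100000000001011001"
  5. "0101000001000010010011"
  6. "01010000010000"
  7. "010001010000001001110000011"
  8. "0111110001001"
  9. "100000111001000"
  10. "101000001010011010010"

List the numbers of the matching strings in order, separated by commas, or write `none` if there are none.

2, 3, 5, 6, 10

1 → no match
2 → match
3 → match
4 → no match
5 → match
6 → match
7 → no match
8 → no match
9 → no match
10 → match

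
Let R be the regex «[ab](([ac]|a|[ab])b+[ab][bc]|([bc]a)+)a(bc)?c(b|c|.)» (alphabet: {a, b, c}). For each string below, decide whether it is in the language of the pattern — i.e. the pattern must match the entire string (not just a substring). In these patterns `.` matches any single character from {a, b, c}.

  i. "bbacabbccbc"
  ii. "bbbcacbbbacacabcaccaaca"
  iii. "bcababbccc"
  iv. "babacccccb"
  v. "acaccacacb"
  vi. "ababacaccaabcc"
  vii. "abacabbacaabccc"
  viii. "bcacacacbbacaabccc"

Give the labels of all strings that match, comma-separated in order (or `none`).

i → no match
ii → no match
iii → no match
iv → no match
v → no match
vi → no match
vii → no match
viii → no match

none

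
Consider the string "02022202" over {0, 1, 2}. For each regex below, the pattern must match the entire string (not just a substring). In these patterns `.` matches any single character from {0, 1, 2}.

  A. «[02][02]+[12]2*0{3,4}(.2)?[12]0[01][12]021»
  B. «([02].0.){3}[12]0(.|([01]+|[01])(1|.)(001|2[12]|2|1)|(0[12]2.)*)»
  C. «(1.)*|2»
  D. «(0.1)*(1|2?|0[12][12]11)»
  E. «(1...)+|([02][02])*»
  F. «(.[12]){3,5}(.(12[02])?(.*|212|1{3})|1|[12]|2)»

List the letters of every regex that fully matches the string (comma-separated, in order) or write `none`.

A → no match — must end with "021"
B → no match
C → no match
D → no match
E → match
F → match

E, F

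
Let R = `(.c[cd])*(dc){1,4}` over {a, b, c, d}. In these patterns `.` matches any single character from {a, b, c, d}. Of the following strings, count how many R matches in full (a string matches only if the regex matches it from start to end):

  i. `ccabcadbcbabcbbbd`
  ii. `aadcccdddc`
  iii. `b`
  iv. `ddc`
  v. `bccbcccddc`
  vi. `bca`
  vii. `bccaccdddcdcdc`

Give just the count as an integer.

0

i → no match — must end with `dc`
ii → no match
iii → no match — must end with `dc`
iv → no match
v → no match
vi → no match — must end with `dc`
vii → no match
Total matched: 0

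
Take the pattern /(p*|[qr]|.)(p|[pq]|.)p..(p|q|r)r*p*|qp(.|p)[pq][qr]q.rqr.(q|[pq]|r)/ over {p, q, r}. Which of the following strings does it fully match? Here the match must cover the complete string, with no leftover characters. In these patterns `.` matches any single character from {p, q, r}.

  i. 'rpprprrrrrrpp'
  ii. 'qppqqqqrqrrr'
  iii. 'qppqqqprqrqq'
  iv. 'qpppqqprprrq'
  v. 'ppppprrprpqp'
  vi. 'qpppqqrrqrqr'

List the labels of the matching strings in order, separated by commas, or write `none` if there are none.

i → match
ii → match
iii → match
iv → no match
v → no match
vi → match

i, ii, iii, vi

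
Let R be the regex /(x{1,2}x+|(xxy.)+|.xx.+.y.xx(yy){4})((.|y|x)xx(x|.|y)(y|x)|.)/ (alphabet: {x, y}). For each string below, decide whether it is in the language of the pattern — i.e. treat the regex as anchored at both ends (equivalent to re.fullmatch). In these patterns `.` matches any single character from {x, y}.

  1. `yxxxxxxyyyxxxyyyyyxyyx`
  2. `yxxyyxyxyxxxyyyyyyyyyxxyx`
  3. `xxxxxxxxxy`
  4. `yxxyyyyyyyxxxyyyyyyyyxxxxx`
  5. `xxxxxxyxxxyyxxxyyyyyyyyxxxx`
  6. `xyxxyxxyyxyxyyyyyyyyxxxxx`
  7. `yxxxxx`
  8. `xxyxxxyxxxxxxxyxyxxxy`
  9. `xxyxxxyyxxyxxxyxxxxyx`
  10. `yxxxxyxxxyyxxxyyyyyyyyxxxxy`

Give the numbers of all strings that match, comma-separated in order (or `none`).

2, 3, 4, 9, 10

1 → no match
2 → match
3 → match
4 → match
5 → no match
6 → no match
7 → no match
8 → no match
9 → match
10 → match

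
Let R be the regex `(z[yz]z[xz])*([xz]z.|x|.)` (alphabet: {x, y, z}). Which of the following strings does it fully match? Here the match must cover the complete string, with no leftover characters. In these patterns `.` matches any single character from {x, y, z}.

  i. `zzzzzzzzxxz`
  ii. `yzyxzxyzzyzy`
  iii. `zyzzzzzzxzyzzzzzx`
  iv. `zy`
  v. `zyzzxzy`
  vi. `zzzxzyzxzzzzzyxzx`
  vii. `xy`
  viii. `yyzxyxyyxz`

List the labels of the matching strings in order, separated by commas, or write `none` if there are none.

v

i → no match
ii → no match
iii → no match
iv → no match
v → match
vi → no match
vii → no match
viii → no match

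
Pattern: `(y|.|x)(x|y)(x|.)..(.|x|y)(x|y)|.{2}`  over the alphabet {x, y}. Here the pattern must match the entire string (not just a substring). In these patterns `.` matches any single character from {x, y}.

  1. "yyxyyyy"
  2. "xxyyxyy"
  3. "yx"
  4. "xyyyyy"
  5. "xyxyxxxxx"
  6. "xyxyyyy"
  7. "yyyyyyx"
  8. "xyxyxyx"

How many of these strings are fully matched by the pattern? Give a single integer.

1 → match
2 → match
3 → match
4 → no match
5 → no match
6 → match
7 → match
8 → match
Total matched: 6

6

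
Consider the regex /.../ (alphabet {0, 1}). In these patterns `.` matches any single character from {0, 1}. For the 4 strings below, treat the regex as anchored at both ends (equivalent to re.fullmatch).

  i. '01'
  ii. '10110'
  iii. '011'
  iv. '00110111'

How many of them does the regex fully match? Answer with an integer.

i → no match
ii → no match
iii → match
iv → no match
Total matched: 1

1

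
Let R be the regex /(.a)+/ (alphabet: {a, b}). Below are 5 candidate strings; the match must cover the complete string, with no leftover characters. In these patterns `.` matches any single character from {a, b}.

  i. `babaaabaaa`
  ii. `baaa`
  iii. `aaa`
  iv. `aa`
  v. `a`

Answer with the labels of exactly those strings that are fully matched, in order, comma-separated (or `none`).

i, ii, iv

i → match
ii → match
iii → no match
iv → match
v → no match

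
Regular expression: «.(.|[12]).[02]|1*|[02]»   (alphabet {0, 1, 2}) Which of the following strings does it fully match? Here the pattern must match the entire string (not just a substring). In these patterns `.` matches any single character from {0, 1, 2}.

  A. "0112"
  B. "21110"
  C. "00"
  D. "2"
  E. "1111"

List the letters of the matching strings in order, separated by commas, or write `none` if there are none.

A, D, E

A → match
B → no match
C → no match
D → match
E → match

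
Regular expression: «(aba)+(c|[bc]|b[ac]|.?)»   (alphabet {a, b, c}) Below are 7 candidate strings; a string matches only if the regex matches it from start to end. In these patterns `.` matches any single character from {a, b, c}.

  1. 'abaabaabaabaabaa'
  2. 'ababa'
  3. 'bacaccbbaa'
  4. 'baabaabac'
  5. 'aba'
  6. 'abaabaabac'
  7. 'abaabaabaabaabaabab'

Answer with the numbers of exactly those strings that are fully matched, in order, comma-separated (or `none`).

1, 2, 5, 6, 7

1 → match
2 → match
3 → no match — must start with 'aba'
4 → no match — must start with 'aba'
5 → match
6 → match
7 → match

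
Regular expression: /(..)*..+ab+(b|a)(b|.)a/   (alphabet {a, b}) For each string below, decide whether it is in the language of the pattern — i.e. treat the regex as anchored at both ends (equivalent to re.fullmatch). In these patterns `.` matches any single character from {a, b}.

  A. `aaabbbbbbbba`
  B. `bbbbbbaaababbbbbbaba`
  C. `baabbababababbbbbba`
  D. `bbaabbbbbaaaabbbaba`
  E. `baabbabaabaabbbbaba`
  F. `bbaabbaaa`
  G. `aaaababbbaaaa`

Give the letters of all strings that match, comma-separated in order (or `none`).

A → match
B → match
C → match
D → match
E → match
F → match
G → no match

A, B, C, D, E, F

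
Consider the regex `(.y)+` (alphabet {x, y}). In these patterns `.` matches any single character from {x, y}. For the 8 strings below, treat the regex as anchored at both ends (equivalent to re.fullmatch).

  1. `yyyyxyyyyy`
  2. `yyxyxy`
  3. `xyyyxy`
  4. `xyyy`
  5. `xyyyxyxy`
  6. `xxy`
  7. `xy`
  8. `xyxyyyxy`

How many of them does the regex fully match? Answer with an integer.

7

1 → match
2 → match
3 → match
4 → match
5 → match
6 → no match
7 → match
8 → match
Total matched: 7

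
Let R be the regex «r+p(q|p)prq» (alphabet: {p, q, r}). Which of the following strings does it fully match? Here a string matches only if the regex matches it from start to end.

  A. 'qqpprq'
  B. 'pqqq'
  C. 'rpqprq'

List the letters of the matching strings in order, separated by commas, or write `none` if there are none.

A → no match — must start with 'r'
B → no match — must start with 'r'
C → match

C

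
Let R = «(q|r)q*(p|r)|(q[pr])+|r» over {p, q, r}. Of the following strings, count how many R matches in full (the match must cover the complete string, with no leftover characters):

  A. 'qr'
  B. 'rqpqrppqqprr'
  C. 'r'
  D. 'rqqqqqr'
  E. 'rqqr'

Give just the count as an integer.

A → match
B → no match
C → match
D → match
E → match
Total matched: 4

4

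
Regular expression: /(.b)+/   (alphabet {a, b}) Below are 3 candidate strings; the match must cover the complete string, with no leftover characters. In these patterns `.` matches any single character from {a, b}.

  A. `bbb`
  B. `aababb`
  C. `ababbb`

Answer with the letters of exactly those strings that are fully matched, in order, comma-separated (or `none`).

C

A → no match
B → no match
C → match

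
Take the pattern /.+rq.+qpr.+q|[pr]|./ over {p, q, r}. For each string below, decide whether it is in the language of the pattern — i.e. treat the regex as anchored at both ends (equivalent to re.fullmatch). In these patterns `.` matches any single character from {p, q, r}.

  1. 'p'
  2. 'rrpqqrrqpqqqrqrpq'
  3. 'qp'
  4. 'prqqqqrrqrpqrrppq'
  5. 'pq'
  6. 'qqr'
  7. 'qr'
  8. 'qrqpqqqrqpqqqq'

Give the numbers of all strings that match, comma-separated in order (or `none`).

1

1 → match
2 → no match
3 → no match
4 → no match
5 → no match
6 → no match
7 → no match
8 → no match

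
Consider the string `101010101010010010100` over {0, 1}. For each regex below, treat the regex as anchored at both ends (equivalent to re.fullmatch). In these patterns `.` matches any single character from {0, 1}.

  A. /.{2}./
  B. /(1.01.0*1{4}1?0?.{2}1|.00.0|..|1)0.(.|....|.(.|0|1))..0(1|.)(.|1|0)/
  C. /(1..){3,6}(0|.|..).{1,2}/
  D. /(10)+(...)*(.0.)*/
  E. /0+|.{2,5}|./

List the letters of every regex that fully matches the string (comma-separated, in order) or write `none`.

A → no match
B → no match
C → no match
D → match
E → no match

D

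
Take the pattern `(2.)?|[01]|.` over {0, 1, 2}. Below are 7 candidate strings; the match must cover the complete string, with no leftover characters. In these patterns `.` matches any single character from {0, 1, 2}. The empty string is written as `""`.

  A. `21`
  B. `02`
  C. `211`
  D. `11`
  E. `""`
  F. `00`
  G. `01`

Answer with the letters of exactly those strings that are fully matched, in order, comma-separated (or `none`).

A, E

A → match
B → no match
C → no match
D → no match
E → match
F → no match
G → no match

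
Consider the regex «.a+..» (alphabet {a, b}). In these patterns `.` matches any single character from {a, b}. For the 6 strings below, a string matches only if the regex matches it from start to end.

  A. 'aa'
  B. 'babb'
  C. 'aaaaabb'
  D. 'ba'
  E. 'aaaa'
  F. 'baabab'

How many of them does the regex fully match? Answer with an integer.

3

A. 'aa' → no match
B. 'babb' → match
C. 'aaaaabb' → match
D. 'ba' → no match
E. 'aaaa' → match
F. 'baabab' → no match
Total matched: 3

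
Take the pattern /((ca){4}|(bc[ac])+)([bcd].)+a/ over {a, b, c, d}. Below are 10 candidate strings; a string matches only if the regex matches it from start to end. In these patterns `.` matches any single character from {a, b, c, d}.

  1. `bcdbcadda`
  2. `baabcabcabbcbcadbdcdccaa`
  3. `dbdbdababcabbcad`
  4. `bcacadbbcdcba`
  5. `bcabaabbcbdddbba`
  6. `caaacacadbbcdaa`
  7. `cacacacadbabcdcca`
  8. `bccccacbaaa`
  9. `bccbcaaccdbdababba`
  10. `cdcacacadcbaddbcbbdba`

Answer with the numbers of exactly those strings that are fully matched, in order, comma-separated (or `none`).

none

1 → no match
2 → no match
3 → no match — must end with `a`
4 → no match
5 → no match
6 → no match
7 → no match
8 → no match
9 → no match
10 → no match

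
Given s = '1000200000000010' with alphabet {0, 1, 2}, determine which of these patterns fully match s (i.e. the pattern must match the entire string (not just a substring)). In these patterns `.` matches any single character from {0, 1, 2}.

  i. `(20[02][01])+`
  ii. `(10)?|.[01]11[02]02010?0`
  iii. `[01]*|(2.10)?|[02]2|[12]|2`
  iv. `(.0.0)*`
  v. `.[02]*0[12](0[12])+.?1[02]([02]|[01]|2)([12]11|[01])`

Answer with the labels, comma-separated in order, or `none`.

i → no match — must start with '20'
ii → no match
iii → no match
iv → match
v → no match

iv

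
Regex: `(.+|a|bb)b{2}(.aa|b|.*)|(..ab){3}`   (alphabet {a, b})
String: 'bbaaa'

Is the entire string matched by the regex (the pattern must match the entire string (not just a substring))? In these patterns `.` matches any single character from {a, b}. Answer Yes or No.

No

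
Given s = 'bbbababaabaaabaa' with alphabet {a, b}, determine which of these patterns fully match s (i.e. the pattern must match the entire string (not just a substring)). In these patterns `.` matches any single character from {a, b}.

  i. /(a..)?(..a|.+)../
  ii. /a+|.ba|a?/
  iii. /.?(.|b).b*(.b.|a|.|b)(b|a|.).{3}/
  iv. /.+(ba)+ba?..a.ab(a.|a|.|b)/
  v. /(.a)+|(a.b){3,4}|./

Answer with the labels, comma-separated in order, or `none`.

i, iv

i → match
ii → no match
iii → no match
iv → match
v → no match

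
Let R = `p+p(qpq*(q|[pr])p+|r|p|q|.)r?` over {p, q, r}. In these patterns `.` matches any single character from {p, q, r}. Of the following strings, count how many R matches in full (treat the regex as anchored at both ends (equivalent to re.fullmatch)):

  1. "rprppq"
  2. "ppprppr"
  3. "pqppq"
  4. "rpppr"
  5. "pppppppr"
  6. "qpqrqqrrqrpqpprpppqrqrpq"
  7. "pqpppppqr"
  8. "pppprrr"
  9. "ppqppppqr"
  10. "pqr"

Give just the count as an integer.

1

1 → no match — must start with "p"
2 → no match
3 → no match
4 → no match — must start with "p"
5 → match
6 → no match — must start with "p"
7 → no match
8 → no match
9 → no match
10 → no match
Total matched: 1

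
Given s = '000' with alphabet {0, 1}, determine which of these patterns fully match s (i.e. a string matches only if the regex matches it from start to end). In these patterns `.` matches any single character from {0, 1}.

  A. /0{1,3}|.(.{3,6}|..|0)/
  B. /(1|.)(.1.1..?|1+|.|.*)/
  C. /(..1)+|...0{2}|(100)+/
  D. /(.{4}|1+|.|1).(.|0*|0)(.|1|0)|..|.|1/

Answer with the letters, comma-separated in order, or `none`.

A → match
B → match
C → no match
D → match

A, B, D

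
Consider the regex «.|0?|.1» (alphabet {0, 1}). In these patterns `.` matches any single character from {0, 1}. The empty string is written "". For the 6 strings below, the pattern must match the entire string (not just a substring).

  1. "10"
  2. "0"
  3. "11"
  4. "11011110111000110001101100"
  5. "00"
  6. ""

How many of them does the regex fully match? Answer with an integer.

3

1 → no match
2 → match
3 → match
4 → no match
5 → no match
6 → match
Total matched: 3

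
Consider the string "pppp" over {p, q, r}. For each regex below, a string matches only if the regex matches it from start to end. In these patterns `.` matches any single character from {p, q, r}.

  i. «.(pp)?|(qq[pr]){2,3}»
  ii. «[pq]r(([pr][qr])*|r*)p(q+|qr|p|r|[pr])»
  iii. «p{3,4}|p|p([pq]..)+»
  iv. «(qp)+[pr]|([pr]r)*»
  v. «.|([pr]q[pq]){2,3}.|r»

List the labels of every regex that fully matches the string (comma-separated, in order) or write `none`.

i → no match
ii → no match
iii → match
iv → no match
v → no match

iii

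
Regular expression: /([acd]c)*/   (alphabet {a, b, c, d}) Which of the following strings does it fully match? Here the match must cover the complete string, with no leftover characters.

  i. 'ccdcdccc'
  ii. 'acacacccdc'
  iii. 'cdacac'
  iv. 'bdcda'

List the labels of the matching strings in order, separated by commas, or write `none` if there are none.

i → match
ii → match
iii → no match
iv → no match

i, ii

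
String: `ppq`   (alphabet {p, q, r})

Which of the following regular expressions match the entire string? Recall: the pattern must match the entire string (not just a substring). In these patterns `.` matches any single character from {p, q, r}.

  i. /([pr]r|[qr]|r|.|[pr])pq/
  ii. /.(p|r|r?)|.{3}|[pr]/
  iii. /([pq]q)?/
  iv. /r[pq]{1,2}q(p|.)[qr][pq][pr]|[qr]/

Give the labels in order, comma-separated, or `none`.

i → match
ii → match
iii → no match
iv → no match

i, ii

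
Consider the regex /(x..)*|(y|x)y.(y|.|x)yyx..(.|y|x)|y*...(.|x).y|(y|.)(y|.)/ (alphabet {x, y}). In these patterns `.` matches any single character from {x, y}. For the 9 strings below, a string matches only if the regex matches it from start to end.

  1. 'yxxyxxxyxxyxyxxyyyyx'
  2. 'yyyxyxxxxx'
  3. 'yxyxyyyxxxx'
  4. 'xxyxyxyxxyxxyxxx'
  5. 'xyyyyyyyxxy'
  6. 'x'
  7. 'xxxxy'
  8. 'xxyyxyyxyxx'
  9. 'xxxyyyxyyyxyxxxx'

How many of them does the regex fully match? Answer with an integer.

1 → no match
2 → no match
3 → no match
4 → no match
5 → no match
6 → no match
7 → no match
8 → no match
9 → no match
Total matched: 0

0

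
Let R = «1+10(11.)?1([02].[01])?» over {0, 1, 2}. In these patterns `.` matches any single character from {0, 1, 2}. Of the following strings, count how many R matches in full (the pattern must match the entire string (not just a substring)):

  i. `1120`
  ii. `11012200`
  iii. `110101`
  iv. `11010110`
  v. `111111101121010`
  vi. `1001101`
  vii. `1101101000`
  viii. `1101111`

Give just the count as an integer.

3

i → no match
ii → no match
iii → no match
iv → no match
v → match
vi → no match
vii → match
viii → match
Total matched: 3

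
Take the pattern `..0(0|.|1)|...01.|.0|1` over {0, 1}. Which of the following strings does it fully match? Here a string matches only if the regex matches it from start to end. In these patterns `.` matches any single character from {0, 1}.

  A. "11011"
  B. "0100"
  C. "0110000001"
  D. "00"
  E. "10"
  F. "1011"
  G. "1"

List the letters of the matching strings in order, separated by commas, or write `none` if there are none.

A. "11011" → no match
B. "0100" → match
C. "0110000001" → no match
D. "00" → match
E. "10" → match
F. "1011" → no match
G. "1" → match

B, D, E, G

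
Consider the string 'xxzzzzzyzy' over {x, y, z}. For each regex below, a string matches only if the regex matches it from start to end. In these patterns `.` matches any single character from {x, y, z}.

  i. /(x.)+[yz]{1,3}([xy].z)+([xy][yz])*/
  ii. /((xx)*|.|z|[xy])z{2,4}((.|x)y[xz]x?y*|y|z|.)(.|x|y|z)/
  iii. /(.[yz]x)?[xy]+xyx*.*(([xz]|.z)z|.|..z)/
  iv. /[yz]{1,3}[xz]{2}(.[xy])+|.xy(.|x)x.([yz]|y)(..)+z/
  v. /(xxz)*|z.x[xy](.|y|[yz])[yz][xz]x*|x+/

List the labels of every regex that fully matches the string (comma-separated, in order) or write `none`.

i → no match
ii → match
iii → no match
iv → no match
v → no match

ii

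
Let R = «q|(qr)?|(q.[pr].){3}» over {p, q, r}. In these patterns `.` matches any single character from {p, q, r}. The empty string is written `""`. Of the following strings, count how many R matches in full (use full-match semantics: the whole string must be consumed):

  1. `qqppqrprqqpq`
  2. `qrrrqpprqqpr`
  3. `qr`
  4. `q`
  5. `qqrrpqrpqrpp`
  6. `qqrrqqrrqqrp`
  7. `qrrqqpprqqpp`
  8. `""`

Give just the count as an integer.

7

1 → match
2 → match
3 → match
4 → match
5 → no match
6 → match
7 → match
8 → match
Total matched: 7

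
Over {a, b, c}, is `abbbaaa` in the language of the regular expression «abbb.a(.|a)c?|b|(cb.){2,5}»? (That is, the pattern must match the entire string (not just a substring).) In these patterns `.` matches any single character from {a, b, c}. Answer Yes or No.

Yes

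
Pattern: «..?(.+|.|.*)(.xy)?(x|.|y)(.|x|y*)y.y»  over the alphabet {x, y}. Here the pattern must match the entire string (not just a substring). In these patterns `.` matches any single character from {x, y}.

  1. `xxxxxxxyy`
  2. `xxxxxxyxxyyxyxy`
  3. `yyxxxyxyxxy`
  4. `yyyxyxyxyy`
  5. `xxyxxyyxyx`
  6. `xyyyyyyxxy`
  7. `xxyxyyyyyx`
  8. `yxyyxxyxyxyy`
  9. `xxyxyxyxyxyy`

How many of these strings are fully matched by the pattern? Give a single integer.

1 → no match
2 → match
3 → no match
4 → no match
5 → no match — must end with `y`
6 → no match
7 → no match — must end with `y`
8 → no match
9 → no match
Total matched: 1

1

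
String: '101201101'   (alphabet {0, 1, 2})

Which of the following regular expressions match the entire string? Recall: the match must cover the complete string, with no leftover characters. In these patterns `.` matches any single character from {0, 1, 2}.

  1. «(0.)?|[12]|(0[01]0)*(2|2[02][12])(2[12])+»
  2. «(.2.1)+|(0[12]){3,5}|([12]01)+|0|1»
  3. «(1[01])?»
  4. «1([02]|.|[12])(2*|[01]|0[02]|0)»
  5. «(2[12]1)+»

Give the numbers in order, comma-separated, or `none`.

2

1 → no match
2 → match
3 → no match
4 → no match
5 → no match — must start with '2'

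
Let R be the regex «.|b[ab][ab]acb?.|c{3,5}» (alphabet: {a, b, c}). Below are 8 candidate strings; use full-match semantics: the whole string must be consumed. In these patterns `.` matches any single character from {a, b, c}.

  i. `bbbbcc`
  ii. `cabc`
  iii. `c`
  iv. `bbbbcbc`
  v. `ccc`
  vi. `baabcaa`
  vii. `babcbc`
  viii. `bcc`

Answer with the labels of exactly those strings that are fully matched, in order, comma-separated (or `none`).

iii, v

i → no match
ii → no match
iii → match
iv → no match
v → match
vi → no match
vii → no match
viii → no match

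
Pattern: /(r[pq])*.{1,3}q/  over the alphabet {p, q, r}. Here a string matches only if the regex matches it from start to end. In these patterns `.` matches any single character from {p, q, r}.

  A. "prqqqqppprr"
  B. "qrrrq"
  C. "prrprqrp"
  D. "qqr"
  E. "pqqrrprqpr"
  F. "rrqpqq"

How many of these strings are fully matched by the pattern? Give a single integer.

0

A. "prqqqqppprr" → no match — must end with "q"
B. "qrrrq" → no match
C. "prrprqrp" → no match — must end with "q"
D. "qqr" → no match — must end with "q"
E. "pqqrrprqpr" → no match — must end with "q"
F. "rrqpqq" → no match
Total matched: 0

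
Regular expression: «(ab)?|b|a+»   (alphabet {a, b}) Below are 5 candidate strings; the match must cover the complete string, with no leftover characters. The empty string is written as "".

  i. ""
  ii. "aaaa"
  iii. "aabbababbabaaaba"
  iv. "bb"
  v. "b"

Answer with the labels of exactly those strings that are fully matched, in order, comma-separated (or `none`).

i. "" → match
ii. "aaaa" → match
iii → no match
iv. "bb" → no match
v. "b" → match

i, ii, v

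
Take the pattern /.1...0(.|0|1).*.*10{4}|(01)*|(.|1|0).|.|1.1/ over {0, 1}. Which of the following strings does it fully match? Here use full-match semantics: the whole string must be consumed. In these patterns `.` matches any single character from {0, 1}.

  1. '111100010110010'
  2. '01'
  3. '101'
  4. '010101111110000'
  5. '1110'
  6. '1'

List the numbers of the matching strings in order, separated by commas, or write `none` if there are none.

2, 3, 6

1 → no match
2. '01' → match
3. '101' → match
4 → no match
5. '1110' → no match
6. '1' → match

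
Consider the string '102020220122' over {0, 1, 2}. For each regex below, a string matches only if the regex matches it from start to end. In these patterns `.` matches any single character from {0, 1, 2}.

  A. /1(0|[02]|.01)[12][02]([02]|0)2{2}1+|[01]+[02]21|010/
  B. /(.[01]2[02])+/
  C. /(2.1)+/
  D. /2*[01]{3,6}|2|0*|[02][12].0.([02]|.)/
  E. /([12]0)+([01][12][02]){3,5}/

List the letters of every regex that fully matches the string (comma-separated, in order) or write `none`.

A → no match
B → match
C → no match — must start with '2'
D → no match
E → no match

B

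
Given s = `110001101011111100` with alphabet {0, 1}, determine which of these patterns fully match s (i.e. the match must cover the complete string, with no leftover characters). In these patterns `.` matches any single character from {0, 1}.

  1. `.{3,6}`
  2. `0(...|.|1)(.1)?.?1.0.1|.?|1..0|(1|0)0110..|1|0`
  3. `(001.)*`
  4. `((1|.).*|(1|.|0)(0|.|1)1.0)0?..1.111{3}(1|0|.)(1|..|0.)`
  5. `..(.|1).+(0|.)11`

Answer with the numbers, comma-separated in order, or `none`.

4

1 → no match
2 → no match
3 → no match
4 → match
5 → no match — must end with `11`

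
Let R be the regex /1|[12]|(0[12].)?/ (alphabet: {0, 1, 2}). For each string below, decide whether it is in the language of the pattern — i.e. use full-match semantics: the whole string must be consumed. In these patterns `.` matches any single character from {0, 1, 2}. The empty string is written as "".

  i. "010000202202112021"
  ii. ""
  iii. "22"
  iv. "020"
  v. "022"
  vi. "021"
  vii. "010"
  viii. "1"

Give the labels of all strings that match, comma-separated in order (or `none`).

i → no match
ii → match
iii → no match
iv → match
v → match
vi → match
vii → match
viii → match

ii, iv, v, vi, vii, viii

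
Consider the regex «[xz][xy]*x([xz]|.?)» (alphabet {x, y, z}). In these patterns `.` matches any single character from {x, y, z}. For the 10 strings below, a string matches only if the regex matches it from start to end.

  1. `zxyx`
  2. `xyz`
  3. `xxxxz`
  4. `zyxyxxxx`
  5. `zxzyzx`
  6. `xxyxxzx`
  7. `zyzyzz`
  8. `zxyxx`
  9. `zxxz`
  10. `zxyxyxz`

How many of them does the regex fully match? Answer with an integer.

1. `zxyx` → match
2. `xyz` → no match
3. `xxxxz` → match
4. `zyxyxxxx` → match
5. `zxzyzx` → no match
6. `xxyxxzx` → no match
7. `zyzyzz` → no match
8. `zxyxx` → match
9. `zxxz` → match
10. `zxyxyxz` → match
Total matched: 6

6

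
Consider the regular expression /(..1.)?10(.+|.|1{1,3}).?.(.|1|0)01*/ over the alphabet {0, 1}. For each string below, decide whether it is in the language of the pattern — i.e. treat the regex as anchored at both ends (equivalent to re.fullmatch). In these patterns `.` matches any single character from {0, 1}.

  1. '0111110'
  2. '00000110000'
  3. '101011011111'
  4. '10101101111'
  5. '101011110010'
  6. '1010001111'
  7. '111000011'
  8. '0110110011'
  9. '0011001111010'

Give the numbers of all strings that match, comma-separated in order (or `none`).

1 → no match
2 → no match
3 → match
4 → match
5 → match
6 → match
7 → no match
8 → no match
9 → no match

3, 4, 5, 6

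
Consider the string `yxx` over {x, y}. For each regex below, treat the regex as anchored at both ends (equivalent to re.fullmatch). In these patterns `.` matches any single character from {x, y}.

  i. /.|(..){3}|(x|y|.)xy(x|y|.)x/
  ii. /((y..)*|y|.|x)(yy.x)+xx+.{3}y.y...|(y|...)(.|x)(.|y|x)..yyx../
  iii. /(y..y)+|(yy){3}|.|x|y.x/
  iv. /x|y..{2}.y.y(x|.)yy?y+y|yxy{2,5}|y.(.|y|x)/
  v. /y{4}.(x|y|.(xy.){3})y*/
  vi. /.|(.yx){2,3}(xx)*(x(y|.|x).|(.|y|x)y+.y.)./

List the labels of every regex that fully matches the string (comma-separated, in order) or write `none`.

i → no match
ii → no match
iii → match
iv → match
v → no match
vi → no match

iii, iv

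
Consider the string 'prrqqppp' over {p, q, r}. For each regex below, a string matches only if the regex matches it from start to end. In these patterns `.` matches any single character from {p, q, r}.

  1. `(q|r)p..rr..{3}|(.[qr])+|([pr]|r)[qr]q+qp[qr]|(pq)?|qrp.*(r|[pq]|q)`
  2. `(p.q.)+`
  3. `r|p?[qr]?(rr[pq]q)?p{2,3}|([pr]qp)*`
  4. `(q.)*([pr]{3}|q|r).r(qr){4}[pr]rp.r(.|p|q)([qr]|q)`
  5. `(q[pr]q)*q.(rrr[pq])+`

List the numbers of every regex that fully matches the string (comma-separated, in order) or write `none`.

3

1 → no match
2 → no match
3 → match
4 → no match
5 → no match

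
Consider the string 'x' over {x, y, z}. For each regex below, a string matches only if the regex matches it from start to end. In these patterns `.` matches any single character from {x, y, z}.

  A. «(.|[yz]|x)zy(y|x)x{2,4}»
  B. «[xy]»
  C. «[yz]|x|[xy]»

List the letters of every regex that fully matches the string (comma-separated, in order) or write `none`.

A → no match
B → match
C → match

B, C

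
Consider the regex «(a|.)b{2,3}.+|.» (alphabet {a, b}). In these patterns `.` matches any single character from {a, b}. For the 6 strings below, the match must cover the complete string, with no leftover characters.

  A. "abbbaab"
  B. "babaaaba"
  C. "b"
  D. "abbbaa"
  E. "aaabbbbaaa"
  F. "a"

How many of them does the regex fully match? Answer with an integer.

4

A → match
B → no match
C → match
D → match
E → no match
F → match
Total matched: 4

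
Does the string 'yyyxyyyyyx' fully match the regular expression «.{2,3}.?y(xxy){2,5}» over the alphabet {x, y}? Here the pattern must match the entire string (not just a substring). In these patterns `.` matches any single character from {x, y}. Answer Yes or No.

Every match must end with 'xxy', but 'yyyxyyyyyx' does not.

No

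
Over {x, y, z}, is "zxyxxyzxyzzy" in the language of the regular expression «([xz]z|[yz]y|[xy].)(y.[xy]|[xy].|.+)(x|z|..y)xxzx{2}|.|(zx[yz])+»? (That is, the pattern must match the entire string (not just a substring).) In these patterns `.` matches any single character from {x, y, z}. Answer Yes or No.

No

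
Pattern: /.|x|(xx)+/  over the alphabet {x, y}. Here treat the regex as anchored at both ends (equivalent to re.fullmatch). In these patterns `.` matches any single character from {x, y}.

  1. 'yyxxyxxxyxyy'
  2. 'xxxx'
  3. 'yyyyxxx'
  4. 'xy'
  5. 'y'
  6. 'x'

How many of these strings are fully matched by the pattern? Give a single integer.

1. 'yyxxyxxxyxyy' → no match
2. 'xxxx' → match
3. 'yyyyxxx' → no match
4. 'xy' → no match
5. 'y' → match
6. 'x' → match
Total matched: 3

3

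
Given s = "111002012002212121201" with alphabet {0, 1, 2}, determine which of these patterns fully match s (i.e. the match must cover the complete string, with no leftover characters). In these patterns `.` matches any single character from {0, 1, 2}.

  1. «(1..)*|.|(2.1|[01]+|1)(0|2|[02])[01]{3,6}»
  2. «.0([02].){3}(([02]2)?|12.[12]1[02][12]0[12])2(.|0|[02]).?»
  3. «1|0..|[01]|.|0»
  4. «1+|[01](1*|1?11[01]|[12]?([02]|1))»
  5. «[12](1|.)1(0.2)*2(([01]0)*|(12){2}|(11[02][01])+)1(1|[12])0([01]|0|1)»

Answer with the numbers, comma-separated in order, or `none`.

5

1 → no match
2 → no match
3 → no match
4 → no match
5 → match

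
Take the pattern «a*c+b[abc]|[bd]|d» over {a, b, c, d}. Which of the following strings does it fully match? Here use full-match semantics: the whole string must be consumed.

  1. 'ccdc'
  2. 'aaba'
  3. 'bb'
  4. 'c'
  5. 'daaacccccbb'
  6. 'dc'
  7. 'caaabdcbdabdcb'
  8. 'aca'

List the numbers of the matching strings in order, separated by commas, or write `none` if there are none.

none

1. 'ccdc' → no match
2. 'aaba' → no match
3. 'bb' → no match
4. 'c' → no match
5. 'daaacccccbb' → no match
6. 'dc' → no match
7 → no match
8. 'aca' → no match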